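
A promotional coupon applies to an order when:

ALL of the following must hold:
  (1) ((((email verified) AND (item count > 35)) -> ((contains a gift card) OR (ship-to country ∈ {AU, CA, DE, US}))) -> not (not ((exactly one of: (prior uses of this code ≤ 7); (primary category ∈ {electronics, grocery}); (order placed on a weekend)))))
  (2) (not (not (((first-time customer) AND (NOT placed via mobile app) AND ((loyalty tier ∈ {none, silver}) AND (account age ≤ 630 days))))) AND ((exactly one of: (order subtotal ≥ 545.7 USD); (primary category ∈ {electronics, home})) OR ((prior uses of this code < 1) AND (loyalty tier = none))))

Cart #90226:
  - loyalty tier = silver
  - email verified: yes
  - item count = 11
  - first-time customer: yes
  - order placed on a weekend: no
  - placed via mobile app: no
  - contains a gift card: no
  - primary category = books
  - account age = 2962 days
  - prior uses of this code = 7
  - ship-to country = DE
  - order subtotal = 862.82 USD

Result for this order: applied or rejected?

Atomic conditions:
  email verified: yes → true
  item count > 35: 11 > 35 is false
  contains a gift card: no → false
  ship-to country ∈ {AU, CA, DE, US}: DE is in the set → true
  prior uses of this code ≤ 7: 7 ≤ 7 is true
  primary category ∈ {electronics, grocery}: books is not in the set → false
  order placed on a weekend: no → false
  first-time customer: yes → true
  NOT placed via mobile app: no → true
  loyalty tier ∈ {none, silver}: silver is in the set → true
  account age ≤ 630 days: 2962 ≤ 630 is false
  order subtotal ≥ 545.7 USD: 862.82 ≥ 545.7 is true
  primary category ∈ {electronics, home}: books is not in the set → false
  prior uses of this code < 1: 7 < 1 is false
  loyalty tier = none: silver == none is false
Combine:
[1.1.1] true AND false = false
[1.1.2] false OR true = true
[1.1] false → true (antecedent false ⇒ implication holds) = true
[1.2.1.1] exactly-one(true, false, false) = true
[1.2.1] NOT true = false
[1.2] NOT false = true
[1] true → true = true
[2.1.1.1.3] true AND false = false
[2.1.1.1] true AND true AND false = false
[2.1.1] NOT false = true
[2.1] NOT true = false
[2.2.1] exactly-one(true, false) = true
[2.2.2] false AND false = false
[2.2] true OR false = true
[2] false AND true = false
[root] true AND false = false
Overall: false → rejected

Rejected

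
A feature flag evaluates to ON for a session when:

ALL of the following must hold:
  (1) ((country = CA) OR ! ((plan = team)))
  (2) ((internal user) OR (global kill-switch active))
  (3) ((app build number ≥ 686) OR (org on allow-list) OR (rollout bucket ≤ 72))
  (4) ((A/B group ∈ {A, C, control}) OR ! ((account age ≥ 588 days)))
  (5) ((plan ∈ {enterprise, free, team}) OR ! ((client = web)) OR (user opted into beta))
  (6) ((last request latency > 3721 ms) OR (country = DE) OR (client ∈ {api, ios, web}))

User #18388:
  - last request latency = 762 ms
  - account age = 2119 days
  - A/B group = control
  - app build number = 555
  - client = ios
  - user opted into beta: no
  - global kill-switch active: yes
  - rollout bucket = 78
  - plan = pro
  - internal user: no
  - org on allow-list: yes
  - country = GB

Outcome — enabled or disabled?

Enabled

Atomic conditions:
  country = CA: GB == CA is false
  plan = team: pro == team is false
  internal user: no → false
  global kill-switch active: yes → true
  app build number ≥ 686: 555 ≥ 686 is false
  org on allow-list: yes → true
  rollout bucket ≤ 72: 78 ≤ 72 is false
  A/B group ∈ {A, C, control}: control is in the set → true
  account age ≥ 588 days: 2119 ≥ 588 is true
  plan ∈ {enterprise, free, team}: pro is not in the set → false
  client = web: ios == web is false
  user opted into beta: no → false
  last request latency > 3721 ms: 762 > 3721 is false
  country = DE: GB == DE is false
  client ∈ {api, ios, web}: ios is in the set → true
Combine:
[1.2] NOT false = true
[1] false OR true = true
[2] false OR true = true
[3] false OR true OR false = true
[4.2] NOT true = false
[4] true OR false = true
[5.2] NOT false = true
[5] false OR true OR false = true
[6] false OR false OR true = true
[root] true AND true AND true AND true AND true AND true = true
Overall: true → enabled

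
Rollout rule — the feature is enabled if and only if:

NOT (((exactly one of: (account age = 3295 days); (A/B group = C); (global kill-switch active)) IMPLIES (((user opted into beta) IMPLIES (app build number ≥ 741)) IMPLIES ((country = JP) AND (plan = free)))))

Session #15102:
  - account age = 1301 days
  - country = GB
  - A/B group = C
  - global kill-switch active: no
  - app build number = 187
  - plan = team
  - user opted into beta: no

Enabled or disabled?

Atomic conditions:
  account age = 3295 days: 1301 == 3295 is false
  A/B group = C: C == C is true
  global kill-switch active: no → false
  user opted into beta: no → false
  app build number ≥ 741: 187 ≥ 741 is false
  country = JP: GB == JP is false
  plan = free: team == free is false
Combine:
[1.1] exactly-one(false, true, false) = true
[1.2.1] false → false (antecedent false ⇒ implication holds) = true
[1.2.2] false AND false = false
[1.2] true → false = false
[1] true → false = false
[root] NOT false = true
Overall: true → enabled

Enabled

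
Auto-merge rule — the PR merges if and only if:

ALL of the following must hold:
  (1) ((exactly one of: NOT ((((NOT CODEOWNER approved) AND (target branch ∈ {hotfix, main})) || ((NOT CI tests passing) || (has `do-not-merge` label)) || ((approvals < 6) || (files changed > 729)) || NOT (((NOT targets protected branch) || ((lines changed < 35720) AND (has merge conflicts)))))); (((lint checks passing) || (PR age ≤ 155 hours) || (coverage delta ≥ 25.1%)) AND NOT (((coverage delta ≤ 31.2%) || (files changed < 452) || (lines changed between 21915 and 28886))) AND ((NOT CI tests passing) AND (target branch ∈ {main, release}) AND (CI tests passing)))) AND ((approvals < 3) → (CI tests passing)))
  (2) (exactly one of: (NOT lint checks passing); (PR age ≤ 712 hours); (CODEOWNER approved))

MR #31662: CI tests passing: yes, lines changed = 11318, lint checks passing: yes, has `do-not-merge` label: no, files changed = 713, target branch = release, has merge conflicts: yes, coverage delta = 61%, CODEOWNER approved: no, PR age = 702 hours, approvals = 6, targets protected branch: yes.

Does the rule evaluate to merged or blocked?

Atomic conditions:
  NOT CODEOWNER approved: no → true
  target branch ∈ {hotfix, main}: release is not in the set → false
  NOT CI tests passing: yes → false
  has `do-not-merge` label: no → false
  approvals < 6: 6 < 6 is false
  files changed > 729: 713 > 729 is false
  NOT targets protected branch: yes → false
  lines changed < 35720: 11318 < 35720 is true
  has merge conflicts: yes → true
  lint checks passing: yes → true
  PR age ≤ 155 hours: 702 ≤ 155 is false
  coverage delta ≥ 25.1%: 61 ≥ 25.1 is true
  coverage delta ≤ 31.2%: 61 ≤ 31.2 is false
  files changed < 452: 713 < 452 is false
  lines changed between 21915 and 28886: 11318 in [21915, 28886] is false
  target branch ∈ {main, release}: release is in the set → true
  CI tests passing: yes → true
  approvals < 3: 6 < 3 is false
  NOT lint checks passing: yes → false
  PR age ≤ 712 hours: 702 ≤ 712 is true
  CODEOWNER approved: no → false
Combine:
[1.1.1.1.1] true AND false = false
[1.1.1.1.2] false OR false = false
[1.1.1.1.3] false OR false = false
[1.1.1.1.4.1.2] true AND true = true
[1.1.1.1.4.1] false OR true = true
[1.1.1.1.4] NOT true = false
[1.1.1.1] false OR false OR false OR false = false
[1.1.1] NOT false = true
[1.1.2.1] true OR false OR true = true
[1.1.2.2.1] false OR false OR false = false
[1.1.2.2] NOT false = true
[1.1.2.3] false AND true AND true = false
[1.1.2] true AND true AND false = false
[1.1] exactly-one(true, false) = true
[1.2] false → true (antecedent false ⇒ implication holds) = true
[1] true AND true = true
[2] exactly-one(false, true, false) = true
[root] true AND true = true
Overall: true → merged

Merged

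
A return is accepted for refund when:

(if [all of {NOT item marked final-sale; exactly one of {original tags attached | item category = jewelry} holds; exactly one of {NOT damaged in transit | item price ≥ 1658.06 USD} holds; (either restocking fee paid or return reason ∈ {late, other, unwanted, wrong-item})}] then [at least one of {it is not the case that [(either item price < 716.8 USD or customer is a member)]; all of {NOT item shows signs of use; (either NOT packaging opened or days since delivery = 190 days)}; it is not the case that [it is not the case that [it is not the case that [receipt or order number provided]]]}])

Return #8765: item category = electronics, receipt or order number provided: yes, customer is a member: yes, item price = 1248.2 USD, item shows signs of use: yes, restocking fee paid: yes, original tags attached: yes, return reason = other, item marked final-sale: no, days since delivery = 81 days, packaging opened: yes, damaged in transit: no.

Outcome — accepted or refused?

Atomic conditions:
  NOT item marked final-sale: no → true
  original tags attached: yes → true
  item category = jewelry: electronics == jewelry is false
  NOT damaged in transit: no → true
  item price ≥ 1658.06 USD: 1248.2 ≥ 1658.06 is false
  restocking fee paid: yes → true
  return reason ∈ {late, other, unwanted, wrong-item}: other is in the set → true
  item price < 716.8 USD: 1248.2 < 716.8 is false
  customer is a member: yes → true
  NOT item shows signs of use: yes → false
  NOT packaging opened: yes → false
  days since delivery = 190 days: 81 == 190 is false
  receipt or order number provided: yes → true
Combine:
[1.2] exactly-one(true, false) = true
[1.3] exactly-one(true, false) = true
[1.4] true OR true = true
[1] true AND true AND true AND true = true
[2.1.1] false OR true = true
[2.1] NOT true = false
[2.2.2] false OR false = false
[2.2] false AND false = false
[2.3.1.1] NOT true = false
[2.3.1] NOT false = true
[2.3] NOT true = false
[2] false OR false OR false = false
[root] true → false = false
Overall: false → refused

Refused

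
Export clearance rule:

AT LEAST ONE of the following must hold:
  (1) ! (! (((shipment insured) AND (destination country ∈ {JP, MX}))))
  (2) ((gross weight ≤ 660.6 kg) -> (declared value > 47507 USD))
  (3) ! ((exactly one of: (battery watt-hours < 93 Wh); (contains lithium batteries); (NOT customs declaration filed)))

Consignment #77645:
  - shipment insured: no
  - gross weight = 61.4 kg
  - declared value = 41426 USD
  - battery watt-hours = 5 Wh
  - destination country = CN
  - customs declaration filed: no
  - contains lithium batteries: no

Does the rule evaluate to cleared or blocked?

Cleared

Atomic conditions:
  shipment insured: no → false
  destination country ∈ {JP, MX}: CN is not in the set → false
  gross weight ≤ 660.6 kg: 61.4 ≤ 660.6 is true
  declared value > 47507 USD: 41426 > 47507 is false
  battery watt-hours < 93 Wh: 5 < 93 is true
  contains lithium batteries: no → false
  NOT customs declaration filed: no → true
Combine:
[1.1.1] false AND false = false
[1.1] NOT false = true
[1] NOT true = false
[2] true → false = false
[3.1] exactly-one(true, false, true) = false
[3] NOT false = true
[root] false OR false OR true = true
Overall: true → cleared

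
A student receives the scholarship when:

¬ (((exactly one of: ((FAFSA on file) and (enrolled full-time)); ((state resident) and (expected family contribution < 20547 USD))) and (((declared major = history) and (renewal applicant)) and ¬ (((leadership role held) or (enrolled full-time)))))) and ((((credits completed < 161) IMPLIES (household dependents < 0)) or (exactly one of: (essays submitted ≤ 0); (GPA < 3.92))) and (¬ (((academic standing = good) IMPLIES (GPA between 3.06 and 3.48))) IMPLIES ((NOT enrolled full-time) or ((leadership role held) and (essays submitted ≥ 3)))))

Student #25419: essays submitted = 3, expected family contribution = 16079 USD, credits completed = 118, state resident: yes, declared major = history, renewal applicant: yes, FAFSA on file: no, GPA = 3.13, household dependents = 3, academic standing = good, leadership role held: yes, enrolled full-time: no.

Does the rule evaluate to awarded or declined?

Awarded

Atomic conditions:
  FAFSA on file: no → false
  enrolled full-time: no → false
  state resident: yes → true
  expected family contribution < 20547 USD: 16079 < 20547 is true
  declared major = history: history == history is true
  renewal applicant: yes → true
  leadership role held: yes → true
  credits completed < 161: 118 < 161 is true
  household dependents < 0: 3 < 0 is false
  essays submitted ≤ 0: 3 ≤ 0 is false
  GPA < 3.92: 3.13 < 3.92 is true
  academic standing = good: good == good is true
  GPA between 3.06 and 3.48: 3.13 in [3.06, 3.48] is true
  NOT enrolled full-time: no → true
  essays submitted ≥ 3: 3 ≥ 3 is true
Combine:
[1.1.1.1] false AND false = false
[1.1.1.2] true AND true = true
[1.1.1] exactly-one(false, true) = true
[1.1.2.1] true AND true = true
[1.1.2.2.1] true OR false = true
[1.1.2.2] NOT true = false
[1.1.2] true AND false = false
[1.1] true AND false = false
[1] NOT false = true
[2.1.1] true → false = false
[2.1.2] exactly-one(false, true) = true
[2.1] false OR true = true
[2.2.1.1] true → true = true
[2.2.1] NOT true = false
[2.2.2.2] true AND true = true
[2.2.2] true OR true = true
[2.2] false → true (antecedent false ⇒ implication holds) = true
[2] true AND true = true
[root] true AND true = true
Overall: true → awarded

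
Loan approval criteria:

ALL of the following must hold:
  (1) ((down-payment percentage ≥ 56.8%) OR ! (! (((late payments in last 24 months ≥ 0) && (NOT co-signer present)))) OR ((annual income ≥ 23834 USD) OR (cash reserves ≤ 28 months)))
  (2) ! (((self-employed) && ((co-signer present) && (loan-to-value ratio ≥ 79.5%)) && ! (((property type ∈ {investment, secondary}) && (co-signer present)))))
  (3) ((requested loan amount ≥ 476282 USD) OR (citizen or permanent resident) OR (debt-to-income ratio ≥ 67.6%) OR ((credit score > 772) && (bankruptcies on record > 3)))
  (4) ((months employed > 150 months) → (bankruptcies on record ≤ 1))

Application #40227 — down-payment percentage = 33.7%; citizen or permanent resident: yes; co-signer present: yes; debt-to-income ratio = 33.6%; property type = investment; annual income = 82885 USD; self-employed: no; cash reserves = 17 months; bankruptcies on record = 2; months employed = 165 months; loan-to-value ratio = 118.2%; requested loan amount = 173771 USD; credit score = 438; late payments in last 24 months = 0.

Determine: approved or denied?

Denied

Atomic conditions:
  down-payment percentage ≥ 56.8%: 33.7 ≥ 56.8 is false
  late payments in last 24 months ≥ 0: 0 ≥ 0 is true
  NOT co-signer present: yes → false
  annual income ≥ 23834 USD: 82885 ≥ 23834 is true
  cash reserves ≤ 28 months: 17 ≤ 28 is true
  self-employed: no → false
  co-signer present: yes → true
  loan-to-value ratio ≥ 79.5%: 118.2 ≥ 79.5 is true
  property type ∈ {investment, secondary}: investment is in the set → true
  requested loan amount ≥ 476282 USD: 173771 ≥ 476282 is false
  citizen or permanent resident: yes → true
  debt-to-income ratio ≥ 67.6%: 33.6 ≥ 67.6 is false
  credit score > 772: 438 > 772 is false
  bankruptcies on record > 3: 2 > 3 is false
  months employed > 150 months: 165 > 150 is true
  bankruptcies on record ≤ 1: 2 ≤ 1 is false
Combine:
[1.2.1.1] true AND false = false
[1.2.1] NOT false = true
[1.2] NOT true = false
[1.3] true OR true = true
[1] false OR false OR true = true
[2.1.2] true AND true = true
[2.1.3.1] true AND true = true
[2.1.3] NOT true = false
[2.1] false AND true AND false = false
[2] NOT false = true
[3.4] false AND false = false
[3] false OR true OR false OR false = true
[4] true → false = false
[root] true AND true AND true AND false = false
Overall: false → denied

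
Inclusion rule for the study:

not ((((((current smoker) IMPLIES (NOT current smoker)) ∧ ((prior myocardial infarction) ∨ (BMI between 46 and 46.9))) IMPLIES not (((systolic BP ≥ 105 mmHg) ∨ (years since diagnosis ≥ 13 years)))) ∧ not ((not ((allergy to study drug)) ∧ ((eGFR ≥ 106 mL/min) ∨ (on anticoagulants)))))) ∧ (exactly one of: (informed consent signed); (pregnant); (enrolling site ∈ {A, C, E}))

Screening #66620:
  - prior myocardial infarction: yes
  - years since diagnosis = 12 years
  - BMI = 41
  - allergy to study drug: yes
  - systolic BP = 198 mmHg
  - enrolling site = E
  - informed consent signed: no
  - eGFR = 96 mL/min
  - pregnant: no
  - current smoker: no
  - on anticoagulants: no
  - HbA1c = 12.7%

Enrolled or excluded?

Enrolled

Atomic conditions:
  current smoker: no → false
  NOT current smoker: no → true
  prior myocardial infarction: yes → true
  BMI between 46 and 46.9: 41 in [46, 46.9] is false
  systolic BP ≥ 105 mmHg: 198 ≥ 105 is true
  years since diagnosis ≥ 13 years: 12 ≥ 13 is false
  allergy to study drug: yes → true
  eGFR ≥ 106 mL/min: 96 ≥ 106 is false
  on anticoagulants: no → false
  informed consent signed: no → false
  pregnant: no → false
  enrolling site ∈ {A, C, E}: E is in the set → true
Combine:
[1.1.1.1.1] false → true (antecedent false ⇒ implication holds) = true
[1.1.1.1.2] true OR false = true
[1.1.1.1] true AND true = true
[1.1.1.2.1] true OR false = true
[1.1.1.2] NOT true = false
[1.1.1] true → false = false
[1.1.2.1.1] NOT true = false
[1.1.2.1.2] false OR false = false
[1.1.2.1] false AND false = false
[1.1.2] NOT false = true
[1.1] false AND true = false
[1] NOT false = true
[2] exactly-one(false, false, true) = true
[root] true AND true = true
Overall: true → enrolled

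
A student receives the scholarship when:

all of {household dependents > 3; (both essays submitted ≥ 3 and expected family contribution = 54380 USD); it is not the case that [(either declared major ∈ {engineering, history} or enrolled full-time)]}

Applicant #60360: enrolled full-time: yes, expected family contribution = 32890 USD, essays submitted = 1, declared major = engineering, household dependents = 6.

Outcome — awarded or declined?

Declined

Atomic conditions:
  household dependents > 3: 6 > 3 is true
  essays submitted ≥ 3: 1 ≥ 3 is false
  expected family contribution = 54380 USD: 32890 == 54380 is false
  declared major ∈ {engineering, history}: engineering is in the set → true
  enrolled full-time: yes → true
Combine:
[2] false AND false = false
[3.1] true OR true = true
[3] NOT true = false
[root] true AND false AND false = false
Overall: false → declined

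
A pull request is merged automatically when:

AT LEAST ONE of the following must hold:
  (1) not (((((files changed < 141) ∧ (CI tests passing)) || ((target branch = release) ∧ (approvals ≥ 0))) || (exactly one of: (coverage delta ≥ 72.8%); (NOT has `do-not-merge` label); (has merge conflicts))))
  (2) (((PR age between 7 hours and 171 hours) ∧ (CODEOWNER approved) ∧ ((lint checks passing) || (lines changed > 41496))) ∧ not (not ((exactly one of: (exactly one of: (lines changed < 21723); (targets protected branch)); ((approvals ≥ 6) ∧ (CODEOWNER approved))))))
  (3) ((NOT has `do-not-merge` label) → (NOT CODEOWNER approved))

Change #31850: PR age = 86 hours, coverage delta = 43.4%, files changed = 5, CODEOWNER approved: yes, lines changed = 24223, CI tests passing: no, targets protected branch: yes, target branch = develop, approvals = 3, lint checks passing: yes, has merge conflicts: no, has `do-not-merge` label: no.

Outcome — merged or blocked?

Merged

Atomic conditions:
  files changed < 141: 5 < 141 is true
  CI tests passing: no → false
  target branch = release: develop == release is false
  approvals ≥ 0: 3 ≥ 0 is true
  coverage delta ≥ 72.8%: 43.4 ≥ 72.8 is false
  NOT has `do-not-merge` label: no → true
  has merge conflicts: no → false
  PR age between 7 hours and 171 hours: 86 in [7, 171] is true
  CODEOWNER approved: yes → true
  lint checks passing: yes → true
  lines changed > 41496: 24223 > 41496 is false
  lines changed < 21723: 24223 < 21723 is false
  targets protected branch: yes → true
  approvals ≥ 6: 3 ≥ 6 is false
  NOT CODEOWNER approved: yes → false
Combine:
[1.1.1.1] true AND false = false
[1.1.1.2] false AND true = false
[1.1.1] false OR false = false
[1.1.2] exactly-one(false, true, false) = true
[1.1] false OR true = true
[1] NOT true = false
[2.1.3] true OR false = true
[2.1] true AND true AND true = true
[2.2.1.1.1] exactly-one(false, true) = true
[2.2.1.1.2] false AND true = false
[2.2.1.1] exactly-one(true, false) = true
[2.2.1] NOT true = false
[2.2] NOT false = true
[2] true AND true = true
[3] true → false = false
[root] false OR true OR false = true
Overall: true → merged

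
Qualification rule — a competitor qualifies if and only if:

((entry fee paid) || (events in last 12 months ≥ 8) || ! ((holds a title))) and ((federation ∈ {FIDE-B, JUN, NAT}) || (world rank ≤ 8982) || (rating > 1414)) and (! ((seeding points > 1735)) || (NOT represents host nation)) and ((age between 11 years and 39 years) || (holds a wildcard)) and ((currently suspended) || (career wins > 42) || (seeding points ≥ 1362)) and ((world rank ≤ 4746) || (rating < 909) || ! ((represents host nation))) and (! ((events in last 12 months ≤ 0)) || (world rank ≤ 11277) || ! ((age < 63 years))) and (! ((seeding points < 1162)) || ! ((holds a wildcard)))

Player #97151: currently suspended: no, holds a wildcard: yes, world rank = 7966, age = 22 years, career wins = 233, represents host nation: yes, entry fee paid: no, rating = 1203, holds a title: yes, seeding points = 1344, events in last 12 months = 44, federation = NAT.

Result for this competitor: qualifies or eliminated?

Eliminated

Atomic conditions:
  entry fee paid: no → false
  events in last 12 months ≥ 8: 44 ≥ 8 is true
  holds a title: yes → true
  federation ∈ {FIDE-B, JUN, NAT}: NAT is in the set → true
  world rank ≤ 8982: 7966 ≤ 8982 is true
  rating > 1414: 1203 > 1414 is false
  seeding points > 1735: 1344 > 1735 is false
  NOT represents host nation: yes → false
  age between 11 years and 39 years: 22 in [11, 39] is true
  holds a wildcard: yes → true
  currently suspended: no → false
  career wins > 42: 233 > 42 is true
  seeding points ≥ 1362: 1344 ≥ 1362 is false
  world rank ≤ 4746: 7966 ≤ 4746 is false
  rating < 909: 1203 < 909 is false
  represents host nation: yes → true
  events in last 12 months ≤ 0: 44 ≤ 0 is false
  world rank ≤ 11277: 7966 ≤ 11277 is true
  age < 63 years: 22 < 63 is true
  seeding points < 1162: 1344 < 1162 is false
Combine:
[1.3] NOT true = false
[1] false OR true OR false = true
[2] true OR true OR false = true
[3.1] NOT false = true
[3] true OR false = true
[4] true OR true = true
[5] false OR true OR false = true
[6.3] NOT true = false
[6] false OR false OR false = false
[7.1] NOT false = true
[7.3] NOT true = false
[7] true OR true OR false = true
[8.1] NOT false = true
[8.2] NOT true = false
[8] true OR false = true
[root] true AND true AND true AND true AND true AND false AND true AND true = false
Overall: false → eliminated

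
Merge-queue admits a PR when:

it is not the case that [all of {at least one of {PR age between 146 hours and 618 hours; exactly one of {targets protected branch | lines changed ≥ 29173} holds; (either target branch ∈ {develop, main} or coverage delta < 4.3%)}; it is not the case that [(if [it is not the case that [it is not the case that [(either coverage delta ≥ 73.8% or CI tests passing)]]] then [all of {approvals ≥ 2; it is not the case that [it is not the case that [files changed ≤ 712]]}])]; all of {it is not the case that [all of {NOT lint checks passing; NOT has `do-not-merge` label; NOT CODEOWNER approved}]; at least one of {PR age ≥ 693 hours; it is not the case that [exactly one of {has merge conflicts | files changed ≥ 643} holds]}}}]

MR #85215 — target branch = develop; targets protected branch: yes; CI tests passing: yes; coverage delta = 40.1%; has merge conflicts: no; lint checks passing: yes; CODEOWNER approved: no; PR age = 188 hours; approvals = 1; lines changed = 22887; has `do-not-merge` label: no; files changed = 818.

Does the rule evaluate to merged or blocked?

Atomic conditions:
  PR age between 146 hours and 618 hours: 188 in [146, 618] is true
  targets protected branch: yes → true
  lines changed ≥ 29173: 22887 ≥ 29173 is false
  target branch ∈ {develop, main}: develop is in the set → true
  coverage delta < 4.3%: 40.1 < 4.3 is false
  coverage delta ≥ 73.8%: 40.1 ≥ 73.8 is false
  CI tests passing: yes → true
  approvals ≥ 2: 1 ≥ 2 is false
  files changed ≤ 712: 818 ≤ 712 is false
  NOT lint checks passing: yes → false
  NOT has `do-not-merge` label: no → true
  NOT CODEOWNER approved: no → true
  PR age ≥ 693 hours: 188 ≥ 693 is false
  has merge conflicts: no → false
  files changed ≥ 643: 818 ≥ 643 is true
Combine:
[1.1.2] exactly-one(true, false) = true
[1.1.3] true OR false = true
[1.1] true OR true OR true = true
[1.2.1.1.1.1] false OR true = true
[1.2.1.1.1] NOT true = false
[1.2.1.1] NOT false = true
[1.2.1.2.2.1] NOT false = true
[1.2.1.2.2] NOT true = false
[1.2.1.2] false AND false = false
[1.2.1] true → false = false
[1.2] NOT false = true
[1.3.1.1] false AND true AND true = false
[1.3.1] NOT false = true
[1.3.2.2.1] exactly-one(false, true) = true
[1.3.2.2] NOT true = false
[1.3.2] false OR false = false
[1.3] true AND false = false
[1] true AND true AND false = false
[root] NOT false = true
Overall: true → merged

Merged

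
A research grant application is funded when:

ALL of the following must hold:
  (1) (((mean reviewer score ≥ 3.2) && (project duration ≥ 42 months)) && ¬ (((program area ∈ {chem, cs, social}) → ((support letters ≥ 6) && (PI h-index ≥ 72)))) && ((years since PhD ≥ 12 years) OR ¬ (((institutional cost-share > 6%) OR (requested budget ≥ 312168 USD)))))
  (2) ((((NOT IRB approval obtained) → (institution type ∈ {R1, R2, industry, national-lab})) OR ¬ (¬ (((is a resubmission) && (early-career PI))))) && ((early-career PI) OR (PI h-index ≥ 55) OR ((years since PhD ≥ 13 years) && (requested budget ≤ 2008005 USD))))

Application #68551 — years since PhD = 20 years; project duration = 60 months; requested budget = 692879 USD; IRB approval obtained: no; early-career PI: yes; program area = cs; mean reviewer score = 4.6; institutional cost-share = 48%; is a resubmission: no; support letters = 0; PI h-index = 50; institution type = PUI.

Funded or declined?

Atomic conditions:
  mean reviewer score ≥ 3.2: 4.6 ≥ 3.2 is true
  project duration ≥ 42 months: 60 ≥ 42 is true
  program area ∈ {chem, cs, social}: cs is in the set → true
  support letters ≥ 6: 0 ≥ 6 is false
  PI h-index ≥ 72: 50 ≥ 72 is false
  years since PhD ≥ 12 years: 20 ≥ 12 is true
  institutional cost-share > 6%: 48 > 6 is true
  requested budget ≥ 312168 USD: 692879 ≥ 312168 is true
  NOT IRB approval obtained: no → true
  institution type ∈ {R1, R2, industry, national-lab}: PUI is not in the set → false
  is a resubmission: no → false
  early-career PI: yes → true
  PI h-index ≥ 55: 50 ≥ 55 is false
  years since PhD ≥ 13 years: 20 ≥ 13 is true
  requested budget ≤ 2008005 USD: 692879 ≤ 2008005 is true
Combine:
[1.1] true AND true = true
[1.2.1.2] false AND false = false
[1.2.1] true → false = false
[1.2] NOT false = true
[1.3.2.1] true OR true = true
[1.3.2] NOT true = false
[1.3] true OR false = true
[1] true AND true AND true = true
[2.1.1] true → false = false
[2.1.2.1.1] false AND true = false
[2.1.2.1] NOT false = true
[2.1.2] NOT true = false
[2.1] false OR false = false
[2.2.3] true AND true = true
[2.2] true OR false OR true = true
[2] false AND true = false
[root] true AND false = false
Overall: false → declined

Declined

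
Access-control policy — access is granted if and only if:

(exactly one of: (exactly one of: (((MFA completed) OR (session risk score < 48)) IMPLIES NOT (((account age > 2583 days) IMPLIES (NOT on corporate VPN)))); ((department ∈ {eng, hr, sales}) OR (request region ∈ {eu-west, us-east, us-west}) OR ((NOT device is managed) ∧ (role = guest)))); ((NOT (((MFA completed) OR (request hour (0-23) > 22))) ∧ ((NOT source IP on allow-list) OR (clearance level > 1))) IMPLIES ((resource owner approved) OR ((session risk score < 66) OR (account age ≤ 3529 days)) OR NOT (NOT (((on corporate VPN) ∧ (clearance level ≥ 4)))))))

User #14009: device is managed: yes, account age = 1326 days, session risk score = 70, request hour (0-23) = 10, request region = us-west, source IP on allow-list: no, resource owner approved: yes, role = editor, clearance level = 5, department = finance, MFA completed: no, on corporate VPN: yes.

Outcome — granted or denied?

Granted

Atomic conditions:
  MFA completed: no → false
  session risk score < 48: 70 < 48 is false
  account age > 2583 days: 1326 > 2583 is false
  NOT on corporate VPN: yes → false
  department ∈ {eng, hr, sales}: finance is not in the set → false
  request region ∈ {eu-west, us-east, us-west}: us-west is in the set → true
  NOT device is managed: yes → false
  role = guest: editor == guest is false
  request hour (0-23) > 22: 10 > 22 is false
  NOT source IP on allow-list: no → true
  clearance level > 1: 5 > 1 is true
  resource owner approved: yes → true
  session risk score < 66: 70 < 66 is false
  account age ≤ 3529 days: 1326 ≤ 3529 is true
  on corporate VPN: yes → true
  clearance level ≥ 4: 5 ≥ 4 is true
Combine:
[1.1.1] false OR false = false
[1.1.2.1] false → false (antecedent false ⇒ implication holds) = true
[1.1.2] NOT true = false
[1.1] false → false (antecedent false ⇒ implication holds) = true
[1.2.3] false AND false = false
[1.2] false OR true OR false = true
[1] exactly-one(true, true) = false
[2.1.1.1] false OR false = false
[2.1.1] NOT false = true
[2.1.2] true OR true = true
[2.1] true AND true = true
[2.2.2] false OR true = true
[2.2.3.1.1] true AND true = true
[2.2.3.1] NOT true = false
[2.2.3] NOT false = true
[2.2] true OR true OR true = true
[2] true → true = true
[root] exactly-one(false, true) = true
Overall: true → granted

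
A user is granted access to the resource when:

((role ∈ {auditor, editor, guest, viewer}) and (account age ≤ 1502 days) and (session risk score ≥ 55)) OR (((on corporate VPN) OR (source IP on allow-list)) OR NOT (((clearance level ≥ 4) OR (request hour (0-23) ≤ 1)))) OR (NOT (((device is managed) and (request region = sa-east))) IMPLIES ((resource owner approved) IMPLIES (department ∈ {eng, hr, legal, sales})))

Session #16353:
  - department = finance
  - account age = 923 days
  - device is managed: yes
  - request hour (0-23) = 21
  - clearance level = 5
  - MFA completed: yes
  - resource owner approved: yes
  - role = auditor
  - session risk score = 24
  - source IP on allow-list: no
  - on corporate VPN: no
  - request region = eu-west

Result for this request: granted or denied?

Denied

Atomic conditions:
  role ∈ {auditor, editor, guest, viewer}: auditor is in the set → true
  account age ≤ 1502 days: 923 ≤ 1502 is true
  session risk score ≥ 55: 24 ≥ 55 is false
  on corporate VPN: no → false
  source IP on allow-list: no → false
  clearance level ≥ 4: 5 ≥ 4 is true
  request hour (0-23) ≤ 1: 21 ≤ 1 is false
  device is managed: yes → true
  request region = sa-east: eu-west == sa-east is false
  resource owner approved: yes → true
  department ∈ {eng, hr, legal, sales}: finance is not in the set → false
Combine:
[1] true AND true AND false = false
[2.1] false OR false = false
[2.2.1] true OR false = true
[2.2] NOT true = false
[2] false OR false = false
[3.1.1] true AND false = false
[3.1] NOT false = true
[3.2] true → false = false
[3] true → false = false
[root] false OR false OR false = false
Overall: false → denied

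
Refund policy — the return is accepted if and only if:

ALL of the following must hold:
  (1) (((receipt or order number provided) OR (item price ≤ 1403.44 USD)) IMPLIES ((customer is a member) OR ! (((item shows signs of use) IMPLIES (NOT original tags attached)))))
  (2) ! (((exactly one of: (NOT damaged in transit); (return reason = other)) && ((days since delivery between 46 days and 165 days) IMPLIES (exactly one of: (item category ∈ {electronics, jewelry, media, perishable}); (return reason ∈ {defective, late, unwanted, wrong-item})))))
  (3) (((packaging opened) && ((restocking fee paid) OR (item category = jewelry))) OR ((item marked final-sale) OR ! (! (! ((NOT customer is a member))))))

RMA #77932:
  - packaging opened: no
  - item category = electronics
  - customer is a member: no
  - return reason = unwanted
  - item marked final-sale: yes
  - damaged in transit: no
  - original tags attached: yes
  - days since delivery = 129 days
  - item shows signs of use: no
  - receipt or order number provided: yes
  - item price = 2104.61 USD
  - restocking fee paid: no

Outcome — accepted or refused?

Refused

Atomic conditions:
  receipt or order number provided: yes → true
  item price ≤ 1403.44 USD: 2104.61 ≤ 1403.44 is false
  customer is a member: no → false
  item shows signs of use: no → false
  NOT original tags attached: yes → false
  NOT damaged in transit: no → true
  return reason = other: unwanted == other is false
  days since delivery between 46 days and 165 days: 129 in [46, 165] is true
  item category ∈ {electronics, jewelry, media, perishable}: electronics is in the set → true
  return reason ∈ {defective, late, unwanted, wrong-item}: unwanted is in the set → true
  packaging opened: no → false
  restocking fee paid: no → false
  item category = jewelry: electronics == jewelry is false
  item marked final-sale: yes → true
  NOT customer is a member: no → true
Combine:
[1.1] true OR false = true
[1.2.2.1] false → false (antecedent false ⇒ implication holds) = true
[1.2.2] NOT true = false
[1.2] false OR false = false
[1] true → false = false
[2.1.1] exactly-one(true, false) = true
[2.1.2.2] exactly-one(true, true) = false
[2.1.2] true → false = false
[2.1] true AND false = false
[2] NOT false = true
[3.1.2] false OR false = false
[3.1] false AND false = false
[3.2.2.1.1] NOT true = false
[3.2.2.1] NOT false = true
[3.2.2] NOT true = false
[3.2] true OR false = true
[3] false OR true = true
[root] false AND true AND true = false
Overall: false → refused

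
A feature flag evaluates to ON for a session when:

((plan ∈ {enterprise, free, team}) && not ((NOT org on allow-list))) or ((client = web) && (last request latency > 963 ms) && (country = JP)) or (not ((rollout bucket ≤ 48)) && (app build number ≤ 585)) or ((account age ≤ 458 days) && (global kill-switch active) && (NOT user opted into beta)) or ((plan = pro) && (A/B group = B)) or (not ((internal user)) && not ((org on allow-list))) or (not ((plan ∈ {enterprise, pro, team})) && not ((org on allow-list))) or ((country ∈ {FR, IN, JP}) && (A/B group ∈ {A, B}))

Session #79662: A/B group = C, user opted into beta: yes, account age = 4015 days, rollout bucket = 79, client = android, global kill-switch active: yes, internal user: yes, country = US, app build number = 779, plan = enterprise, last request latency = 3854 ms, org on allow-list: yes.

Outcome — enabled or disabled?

Atomic conditions:
  plan ∈ {enterprise, free, team}: enterprise is in the set → true
  NOT org on allow-list: yes → false
  client = web: android == web is false
  last request latency > 963 ms: 3854 > 963 is true
  country = JP: US == JP is false
  rollout bucket ≤ 48: 79 ≤ 48 is false
  app build number ≤ 585: 779 ≤ 585 is false
  account age ≤ 458 days: 4015 ≤ 458 is false
  global kill-switch active: yes → true
  NOT user opted into beta: yes → false
  plan = pro: enterprise == pro is false
  A/B group = B: C == B is false
  internal user: yes → true
  org on allow-list: yes → true
  plan ∈ {enterprise, pro, team}: enterprise is in the set → true
  country ∈ {FR, IN, JP}: US is not in the set → false
  A/B group ∈ {A, B}: C is not in the set → false
Combine:
[1.2] NOT false = true
[1] true AND true = true
[2] false AND true AND false = false
[3.1] NOT false = true
[3] true AND false = false
[4] false AND true AND false = false
[5] false AND false = false
[6.1] NOT true = false
[6.2] NOT true = false
[6] false AND false = false
[7.1] NOT true = false
[7.2] NOT true = false
[7] false AND false = false
[8] false AND false = false
[root] true OR false OR false OR false OR false OR false OR false OR false = true
Overall: true → enabled

Enabled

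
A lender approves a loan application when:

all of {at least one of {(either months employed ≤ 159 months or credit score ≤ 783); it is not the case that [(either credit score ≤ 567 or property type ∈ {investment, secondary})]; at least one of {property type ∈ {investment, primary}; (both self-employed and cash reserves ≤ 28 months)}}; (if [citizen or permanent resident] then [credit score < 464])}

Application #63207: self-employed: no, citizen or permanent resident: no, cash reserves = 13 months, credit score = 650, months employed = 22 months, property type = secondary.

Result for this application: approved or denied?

Approved

Atomic conditions:
  months employed ≤ 159 months: 22 ≤ 159 is true
  credit score ≤ 783: 650 ≤ 783 is true
  credit score ≤ 567: 650 ≤ 567 is false
  property type ∈ {investment, secondary}: secondary is in the set → true
  property type ∈ {investment, primary}: secondary is not in the set → false
  self-employed: no → false
  cash reserves ≤ 28 months: 13 ≤ 28 is true
  citizen or permanent resident: no → false
  credit score < 464: 650 < 464 is false
Combine:
[1.1] true OR true = true
[1.2.1] false OR true = true
[1.2] NOT true = false
[1.3.2] false AND true = false
[1.3] false OR false = false
[1] true OR false OR false = true
[2] false → false (antecedent false ⇒ implication holds) = true
[root] true AND true = true
Overall: true → approved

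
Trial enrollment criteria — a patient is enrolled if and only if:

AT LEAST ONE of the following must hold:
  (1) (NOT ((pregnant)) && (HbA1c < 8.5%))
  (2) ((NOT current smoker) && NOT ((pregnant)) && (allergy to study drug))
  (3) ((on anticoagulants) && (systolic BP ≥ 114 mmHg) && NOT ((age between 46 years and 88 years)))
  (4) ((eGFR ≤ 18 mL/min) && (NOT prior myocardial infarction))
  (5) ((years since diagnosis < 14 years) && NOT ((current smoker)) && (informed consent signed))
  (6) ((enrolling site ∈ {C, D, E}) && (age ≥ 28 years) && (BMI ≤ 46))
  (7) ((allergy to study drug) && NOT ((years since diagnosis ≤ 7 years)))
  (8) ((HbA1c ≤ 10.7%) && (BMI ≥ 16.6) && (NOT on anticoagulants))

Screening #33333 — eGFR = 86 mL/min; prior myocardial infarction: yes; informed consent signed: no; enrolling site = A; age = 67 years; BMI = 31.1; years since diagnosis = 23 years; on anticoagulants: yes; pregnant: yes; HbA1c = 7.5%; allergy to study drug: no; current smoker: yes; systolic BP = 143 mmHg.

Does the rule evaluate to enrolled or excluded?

Atomic conditions:
  pregnant: yes → true
  HbA1c < 8.5%: 7.5 < 8.5 is true
  NOT current smoker: yes → false
  allergy to study drug: no → false
  on anticoagulants: yes → true
  systolic BP ≥ 114 mmHg: 143 ≥ 114 is true
  age between 46 years and 88 years: 67 in [46, 88] is true
  eGFR ≤ 18 mL/min: 86 ≤ 18 is false
  NOT prior myocardial infarction: yes → false
  years since diagnosis < 14 years: 23 < 14 is false
  current smoker: yes → true
  informed consent signed: no → false
  enrolling site ∈ {C, D, E}: A is not in the set → false
  age ≥ 28 years: 67 ≥ 28 is true
  BMI ≤ 46: 31.1 ≤ 46 is true
  years since diagnosis ≤ 7 years: 23 ≤ 7 is false
  HbA1c ≤ 10.7%: 7.5 ≤ 10.7 is true
  BMI ≥ 16.6: 31.1 ≥ 16.6 is true
  NOT on anticoagulants: yes → false
Combine:
[1.1] NOT true = false
[1] false AND true = false
[2.2] NOT true = false
[2] false AND false AND false = false
[3.3] NOT true = false
[3] true AND true AND false = false
[4] false AND false = false
[5.2] NOT true = false
[5] false AND false AND false = false
[6] false AND true AND true = false
[7.2] NOT false = true
[7] false AND true = false
[8] true AND true AND false = false
[root] false OR false OR false OR false OR false OR false OR false OR false = false
Overall: false → excluded

Excluded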